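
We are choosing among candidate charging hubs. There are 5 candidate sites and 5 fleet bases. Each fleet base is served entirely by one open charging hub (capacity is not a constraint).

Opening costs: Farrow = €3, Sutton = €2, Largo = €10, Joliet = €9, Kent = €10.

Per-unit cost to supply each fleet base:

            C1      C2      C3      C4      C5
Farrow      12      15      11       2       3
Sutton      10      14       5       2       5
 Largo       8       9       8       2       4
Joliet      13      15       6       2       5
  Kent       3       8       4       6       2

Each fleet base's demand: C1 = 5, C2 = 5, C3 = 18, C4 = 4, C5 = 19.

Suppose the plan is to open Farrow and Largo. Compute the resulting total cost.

Total cost: 307

Each fleet base is assigned to its cheapest site among the open ones.
{Farrow, Largo}: C1→Largo 8·5=40, C2→Largo 9·5=45, C3→Largo 8·18=144, C4→Farrow 2·4=8, C5→Farrow 3·19=57. Service 294; fixed 13; total 307.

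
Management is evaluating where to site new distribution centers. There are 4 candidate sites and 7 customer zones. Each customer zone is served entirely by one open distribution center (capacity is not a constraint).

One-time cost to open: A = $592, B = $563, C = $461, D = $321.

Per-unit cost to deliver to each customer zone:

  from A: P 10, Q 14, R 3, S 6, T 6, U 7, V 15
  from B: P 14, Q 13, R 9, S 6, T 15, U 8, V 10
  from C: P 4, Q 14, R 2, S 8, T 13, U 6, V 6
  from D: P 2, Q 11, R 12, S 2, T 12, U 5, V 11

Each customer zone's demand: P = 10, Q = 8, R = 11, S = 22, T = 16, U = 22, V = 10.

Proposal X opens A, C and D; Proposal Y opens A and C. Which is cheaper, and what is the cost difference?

Proposal Y is cheaper by 167.

Proposal X: {A, C, D}: P→D 2·10=20, Q→D 11·8=88, R→C 2·11=22, S→D 2·22=44, T→A 6·16=96, U→D 5·22=110, V→C 6·10=60. Service 440; fixed 1374; total 1814.
Proposal Y: {A, C}: P→C 4·10=40, Q→A 14·8=112, R→C 2·11=22, S→A 6·22=132, T→A 6·16=96, U→C 6·22=132, V→C 6·10=60. Service 594; fixed 1053; total 1647.
Difference: |1814 − 1647| = 167.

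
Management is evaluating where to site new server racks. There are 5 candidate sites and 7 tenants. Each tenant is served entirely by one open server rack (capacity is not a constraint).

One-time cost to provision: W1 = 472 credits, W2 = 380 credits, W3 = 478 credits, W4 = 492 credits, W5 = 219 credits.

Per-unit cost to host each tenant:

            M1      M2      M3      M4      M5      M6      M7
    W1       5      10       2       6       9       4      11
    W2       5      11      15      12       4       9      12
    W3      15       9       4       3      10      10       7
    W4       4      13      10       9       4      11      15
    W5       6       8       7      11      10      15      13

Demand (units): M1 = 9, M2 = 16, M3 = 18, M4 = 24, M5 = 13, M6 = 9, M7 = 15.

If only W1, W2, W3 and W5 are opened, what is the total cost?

Total cost: 2023

Each tenant is assigned to its cheapest site among the open ones.
{W1, W2, W3, W5}: M1→W1 5·9=45, M2→W5 8·16=128, M3→W1 2·18=36, M4→W3 3·24=72, M5→W2 4·13=52, M6→W1 4·9=36, M7→W3 7·15=105. Service 474; fixed 1549; total 2023.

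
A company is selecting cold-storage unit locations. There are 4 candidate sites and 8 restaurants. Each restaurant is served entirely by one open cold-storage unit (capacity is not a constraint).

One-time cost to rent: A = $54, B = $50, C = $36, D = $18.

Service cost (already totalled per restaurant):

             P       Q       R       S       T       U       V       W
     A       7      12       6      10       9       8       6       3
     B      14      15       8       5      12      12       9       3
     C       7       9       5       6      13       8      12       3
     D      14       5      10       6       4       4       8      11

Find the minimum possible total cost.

For any fixed open set, each restaurant goes to its cheapest open site; total = fixed + service.
{D}: P→D 14, Q→D 5, R→D 10, S→D 6, T→D 4, U→D 4, V→D 8, W→D 11. Service 62; fixed 18; total 80.
{C, D}: service 42 + fixed 54 = 96
{C}: P→C 7, Q→C 9, R→C 5, S→C 6, T→C 13, U→C 8, V→C 12, W→C 3. Service 63; fixed 36; total 99.
{A, B, C, D}: P→A 7, Q→D 5, R→C 5, S→B 5, T→D 4, U→D 4, V→A 6, W→A 3. Service 39; fixed 158; total 197.
No other subset beats 80.

Minimum total cost: 80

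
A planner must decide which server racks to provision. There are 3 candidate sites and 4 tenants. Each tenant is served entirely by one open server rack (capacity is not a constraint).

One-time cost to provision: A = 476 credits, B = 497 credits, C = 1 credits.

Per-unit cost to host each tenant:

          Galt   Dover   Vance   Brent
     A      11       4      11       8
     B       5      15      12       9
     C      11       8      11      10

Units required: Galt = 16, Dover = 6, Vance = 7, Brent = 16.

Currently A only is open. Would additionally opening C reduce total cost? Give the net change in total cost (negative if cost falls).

Current service cost with {A}: 405.
Adding C: each tenant re-picks its cheapest; new service cost 405, saving 0.
Extra fixed cost: 1. Net change = 1 − 0 = 1.
(Totals: 881 → 882.)

No — net change +1 (cost rises by 1).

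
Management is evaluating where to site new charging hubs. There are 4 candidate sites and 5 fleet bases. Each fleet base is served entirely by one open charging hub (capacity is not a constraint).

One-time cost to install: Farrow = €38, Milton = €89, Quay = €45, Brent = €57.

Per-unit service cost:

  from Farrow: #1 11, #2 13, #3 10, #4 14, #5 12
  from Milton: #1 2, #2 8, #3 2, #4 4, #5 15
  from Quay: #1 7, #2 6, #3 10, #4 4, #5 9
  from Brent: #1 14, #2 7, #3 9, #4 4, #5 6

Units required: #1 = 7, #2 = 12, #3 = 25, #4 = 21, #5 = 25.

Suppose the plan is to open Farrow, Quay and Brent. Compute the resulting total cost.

Total cost: 720

Each fleet base is assigned to its cheapest site among the open ones.
{Farrow, Quay, Brent}: #1→Quay 7·7=49, #2→Quay 6·12=72, #3→Brent 9·25=225, #4→Quay 4·21=84, #5→Brent 6·25=150. Service 580; fixed 140; total 720.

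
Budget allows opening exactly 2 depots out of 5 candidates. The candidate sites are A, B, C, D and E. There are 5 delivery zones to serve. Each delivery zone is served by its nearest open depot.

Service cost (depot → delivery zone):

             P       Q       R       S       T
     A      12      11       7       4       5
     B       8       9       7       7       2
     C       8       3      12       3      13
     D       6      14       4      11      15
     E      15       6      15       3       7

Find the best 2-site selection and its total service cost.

With exactly 2 open, each delivery zone uses its cheapest among the chosen.
{B, C}: P→B 8, Q→C 3, R→B 7, S→C 3, T→B 2. Service cost 23.
{A, C}: service cost 26
{B, E}: service cost 26
Among all 10 size-2 choices, {B, C} is lowest.

Choose B and C; total service cost 23.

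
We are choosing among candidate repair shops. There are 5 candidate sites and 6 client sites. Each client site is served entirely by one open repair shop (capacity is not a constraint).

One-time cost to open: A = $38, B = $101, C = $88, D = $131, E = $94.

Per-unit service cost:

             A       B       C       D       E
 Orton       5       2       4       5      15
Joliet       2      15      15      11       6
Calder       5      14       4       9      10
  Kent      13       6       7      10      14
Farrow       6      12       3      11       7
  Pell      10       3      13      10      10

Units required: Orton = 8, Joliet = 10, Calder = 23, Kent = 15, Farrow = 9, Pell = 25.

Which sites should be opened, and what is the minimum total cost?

Open A and B; minimum total cost 509.

For any fixed open set, each client site goes to its cheapest open site; total = fixed + service.
{A, B}: Orton→B 2·8=16, Joliet→A 2·10=20, Calder→A 5·23=115, Kent→B 6·15=90, Farrow→A 6·9=54, Pell→B 3·25=75. Service 370; fixed 139; total 509.
{A, B, C}: service 320 + fixed 227 = 547
{A, B, E}: service 370 + fixed 233 = 603
{A, B, C, D, E}: Orton→B 2·8=16, Joliet→A 2·10=20, Calder→C 4·23=92, Kent→B 6·15=90, Farrow→C 3·9=27, Pell→B 3·25=75. Service 320; fixed 452; total 772.
No other subset beats 509.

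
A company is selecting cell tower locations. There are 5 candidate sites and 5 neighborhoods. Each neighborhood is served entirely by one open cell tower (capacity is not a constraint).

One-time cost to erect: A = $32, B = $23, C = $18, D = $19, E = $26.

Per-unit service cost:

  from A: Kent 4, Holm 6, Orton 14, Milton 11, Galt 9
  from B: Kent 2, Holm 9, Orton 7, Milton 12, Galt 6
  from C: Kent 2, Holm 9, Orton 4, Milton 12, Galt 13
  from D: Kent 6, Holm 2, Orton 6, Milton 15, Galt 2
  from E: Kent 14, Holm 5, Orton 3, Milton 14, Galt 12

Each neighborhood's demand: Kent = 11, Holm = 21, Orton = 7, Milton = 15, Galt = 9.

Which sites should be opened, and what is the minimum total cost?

Open C and D; minimum total cost 327.

For any fixed open set, each neighborhood goes to its cheapest open site; total = fixed + service.
{C, D}: Kent→C 2·11=22, Holm→D 2·21=42, Orton→C 4·7=28, Milton→C 12·15=180, Galt→D 2·9=18. Service 290; fixed 37; total 327.
{A, C, D}: Kent→C 2·11=22, Holm→D 2·21=42, Orton→C 4·7=28, Milton→A 11·15=165, Galt→D 2·9=18. Service 275; fixed 69; total 344.
{B, D}: Kent→B 2·11=22, Holm→D 2·21=42, Orton→D 6·7=42, Milton→B 12·15=180, Galt→D 2·9=18. Service 304; fixed 42; total 346.
{A, B, C, D, E}: service 268 + fixed 118 = 386
No other subset beats 327.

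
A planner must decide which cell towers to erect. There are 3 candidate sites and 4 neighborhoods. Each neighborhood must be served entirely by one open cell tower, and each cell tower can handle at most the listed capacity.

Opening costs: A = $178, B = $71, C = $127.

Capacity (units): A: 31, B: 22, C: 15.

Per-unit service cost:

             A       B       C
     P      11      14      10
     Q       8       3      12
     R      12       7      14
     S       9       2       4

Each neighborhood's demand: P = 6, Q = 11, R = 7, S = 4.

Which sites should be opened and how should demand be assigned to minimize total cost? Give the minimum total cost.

Minimum total cost: 348

Open {B, C}: P→C 10·6=60, Q→B 3·11=33, R→B 7·7=49, S→B 2·4=8.
Loads: B carries 22/22, C carries 6/15. Service 150; fixed 198; total 348.
Next best feasible plan costs 356.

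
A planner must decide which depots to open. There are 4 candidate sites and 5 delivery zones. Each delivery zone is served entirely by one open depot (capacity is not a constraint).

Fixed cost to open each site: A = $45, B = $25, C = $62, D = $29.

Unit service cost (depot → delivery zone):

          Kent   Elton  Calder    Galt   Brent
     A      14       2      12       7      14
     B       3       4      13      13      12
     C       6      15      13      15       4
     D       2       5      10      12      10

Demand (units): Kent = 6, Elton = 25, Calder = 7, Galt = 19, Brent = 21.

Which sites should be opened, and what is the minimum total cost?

Open A, C and D; minimum total cost 485.

For any fixed open set, each delivery zone goes to its cheapest open site; total = fixed + service.
{A, C, D}: Kent→D 2·6=12, Elton→A 2·25=50, Calder→D 10·7=70, Galt→A 7·19=133, Brent→C 4·21=84. Service 349; fixed 136; total 485.
{A, C}: service 387 + fixed 107 = 494
{A, B, C}: service 369 + fixed 132 = 501
{A, B, C, D}: service 349 + fixed 161 = 510
No other subset beats 485.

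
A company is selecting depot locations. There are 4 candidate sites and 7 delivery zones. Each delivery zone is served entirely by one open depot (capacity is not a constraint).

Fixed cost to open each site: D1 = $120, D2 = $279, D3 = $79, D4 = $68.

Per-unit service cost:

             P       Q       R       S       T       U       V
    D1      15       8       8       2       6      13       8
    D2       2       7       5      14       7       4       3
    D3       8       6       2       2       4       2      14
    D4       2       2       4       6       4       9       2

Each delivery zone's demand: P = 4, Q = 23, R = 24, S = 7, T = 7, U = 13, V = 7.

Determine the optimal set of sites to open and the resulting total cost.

Open D3 and D4; minimum total cost 331.

For any fixed open set, each delivery zone goes to its cheapest open site; total = fixed + service.
{D3, D4}: P→D4 2·4=8, Q→D4 2·23=46, R→D3 2·24=48, S→D3 2·7=14, T→D3 4·7=28, U→D3 2·13=26, V→D4 2·7=14. Service 184; fixed 147; total 331.
{D4}: service 351 + fixed 68 = 419
{D1, D3, D4}: P→D4 2·4=8, Q→D4 2·23=46, R→D3 2·24=48, S→D1 2·7=14, T→D3 4·7=28, U→D3 2·13=26, V→D4 2·7=14. Service 184; fixed 267; total 451.
{D1, D2, D3, D4}: P→D2 2·4=8, Q→D4 2·23=46, R→D3 2·24=48, S→D1 2·7=14, T→D3 4·7=28, U→D3 2·13=26, V→D4 2·7=14. Service 184; fixed 546; total 730.
No other subset beats 331.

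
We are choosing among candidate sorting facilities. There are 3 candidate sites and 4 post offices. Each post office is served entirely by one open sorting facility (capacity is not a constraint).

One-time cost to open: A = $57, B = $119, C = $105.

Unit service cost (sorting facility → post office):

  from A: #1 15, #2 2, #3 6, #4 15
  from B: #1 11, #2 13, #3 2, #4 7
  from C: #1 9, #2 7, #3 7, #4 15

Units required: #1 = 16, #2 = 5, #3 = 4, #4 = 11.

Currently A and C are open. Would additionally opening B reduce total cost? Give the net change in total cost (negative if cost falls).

Current service cost with {A, C}: 343.
Adding B: each post office re-picks its cheapest; new service cost 239, saving 104.
Extra fixed cost: 119. Net change = 119 − 104 = 15.
(Totals: 505 → 520.)

No — net change +15 (cost rises by 15).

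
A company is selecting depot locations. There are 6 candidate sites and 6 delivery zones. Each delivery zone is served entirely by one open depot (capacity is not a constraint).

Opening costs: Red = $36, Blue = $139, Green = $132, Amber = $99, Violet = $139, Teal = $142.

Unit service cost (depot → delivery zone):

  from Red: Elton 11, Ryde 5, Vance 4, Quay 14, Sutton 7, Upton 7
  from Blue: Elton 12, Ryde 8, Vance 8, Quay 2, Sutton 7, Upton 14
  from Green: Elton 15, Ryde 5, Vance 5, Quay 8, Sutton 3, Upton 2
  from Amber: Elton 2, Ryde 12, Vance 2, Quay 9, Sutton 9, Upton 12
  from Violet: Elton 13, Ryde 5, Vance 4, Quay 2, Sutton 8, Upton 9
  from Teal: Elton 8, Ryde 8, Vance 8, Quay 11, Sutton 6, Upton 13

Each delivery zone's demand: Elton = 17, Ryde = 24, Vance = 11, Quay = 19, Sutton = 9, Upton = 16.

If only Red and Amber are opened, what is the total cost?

Total cost: 657

Each delivery zone is assigned to its cheapest site among the open ones.
{Red, Amber}: Elton→Amber 2·17=34, Ryde→Red 5·24=120, Vance→Amber 2·11=22, Quay→Amber 9·19=171, Sutton→Red 7·9=63, Upton→Red 7·16=112. Service 522; fixed 135; total 657.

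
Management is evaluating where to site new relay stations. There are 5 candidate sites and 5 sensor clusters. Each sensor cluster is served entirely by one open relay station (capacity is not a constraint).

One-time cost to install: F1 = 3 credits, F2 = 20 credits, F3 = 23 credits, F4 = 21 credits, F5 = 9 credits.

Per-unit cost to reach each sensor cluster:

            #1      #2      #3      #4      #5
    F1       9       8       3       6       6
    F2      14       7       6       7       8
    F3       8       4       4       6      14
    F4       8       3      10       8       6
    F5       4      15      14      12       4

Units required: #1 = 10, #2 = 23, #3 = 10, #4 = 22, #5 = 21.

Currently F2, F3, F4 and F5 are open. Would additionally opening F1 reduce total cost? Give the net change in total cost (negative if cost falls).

Current service cost with {F2, F3, F4, F5}: 365.
Adding F1: each sensor cluster re-picks its cheapest; new service cost 355, saving 10.
Extra fixed cost: 3. Net change = 3 − 10 = -7.
(Totals: 438 → 431.)

Yes — net change −7 (cost falls by 7).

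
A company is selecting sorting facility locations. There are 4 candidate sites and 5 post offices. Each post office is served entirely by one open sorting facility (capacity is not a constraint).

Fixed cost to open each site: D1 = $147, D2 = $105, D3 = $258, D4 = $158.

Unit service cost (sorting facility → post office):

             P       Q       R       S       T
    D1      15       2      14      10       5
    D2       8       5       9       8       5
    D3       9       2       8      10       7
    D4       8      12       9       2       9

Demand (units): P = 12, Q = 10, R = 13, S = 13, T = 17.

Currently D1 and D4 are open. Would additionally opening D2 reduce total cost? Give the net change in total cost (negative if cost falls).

Current service cost with {D1, D4}: 344.
Adding D2: each post office re-picks its cheapest; new service cost 344, saving 0.
Extra fixed cost: 105. Net change = 105 − 0 = 105.
(Totals: 649 → 754.)

No — net change +105 (cost rises by 105).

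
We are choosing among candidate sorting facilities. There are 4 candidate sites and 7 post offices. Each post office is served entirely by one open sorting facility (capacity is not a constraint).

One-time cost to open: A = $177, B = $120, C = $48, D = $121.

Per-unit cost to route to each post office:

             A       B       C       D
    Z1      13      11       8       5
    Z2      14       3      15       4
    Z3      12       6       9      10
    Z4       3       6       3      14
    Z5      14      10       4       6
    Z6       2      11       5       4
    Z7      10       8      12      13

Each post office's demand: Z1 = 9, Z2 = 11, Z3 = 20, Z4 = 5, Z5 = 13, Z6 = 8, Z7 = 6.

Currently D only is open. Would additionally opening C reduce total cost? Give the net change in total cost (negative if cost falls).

Yes — net change −59 (cost falls by 59).

Current service cost with {D}: 547.
Adding C: each post office re-picks its cheapest; new service cost 440, saving 107.
Extra fixed cost: 48. Net change = 48 − 107 = -59.
(Totals: 668 → 609.)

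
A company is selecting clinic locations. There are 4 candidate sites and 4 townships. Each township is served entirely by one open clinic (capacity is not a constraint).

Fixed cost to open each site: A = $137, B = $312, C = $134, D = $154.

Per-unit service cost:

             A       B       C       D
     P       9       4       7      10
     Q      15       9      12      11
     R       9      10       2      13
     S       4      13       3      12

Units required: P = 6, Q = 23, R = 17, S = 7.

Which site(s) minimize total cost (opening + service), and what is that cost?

For any fixed open set, each township goes to its cheapest open site; total = fixed + service.
{C}: P→C 7·6=42, Q→C 12·23=276, R→C 2·17=34, S→C 3·7=21. Service 373; fixed 134; total 507.
{C, D}: P→C 7·6=42, Q→D 11·23=253, R→C 2·17=34, S→C 3·7=21. Service 350; fixed 288; total 638.
{A, C}: P→C 7·6=42, Q→C 12·23=276, R→C 2·17=34, S→C 3·7=21. Service 373; fixed 271; total 644.
{A, B, C, D}: P→B 4·6=24, Q→B 9·23=207, R→C 2·17=34, S→C 3·7=21. Service 286; fixed 737; total 1023.
(All 15 nonempty subsets were checked; C only is lowest.)

Open C only; minimum total cost 507.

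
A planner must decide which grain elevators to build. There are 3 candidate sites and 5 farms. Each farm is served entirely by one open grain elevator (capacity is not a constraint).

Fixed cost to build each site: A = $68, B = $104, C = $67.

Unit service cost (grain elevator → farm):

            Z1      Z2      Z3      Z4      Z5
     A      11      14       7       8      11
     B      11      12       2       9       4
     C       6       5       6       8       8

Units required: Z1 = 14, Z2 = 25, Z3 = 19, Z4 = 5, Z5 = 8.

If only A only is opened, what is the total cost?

Each farm is assigned to its cheapest site among the open ones.
{A}: Z1→A 11·14=154, Z2→A 14·25=350, Z3→A 7·19=133, Z4→A 8·5=40, Z5→A 11·8=88. Service 765; fixed 68; total 833.

Total cost: 833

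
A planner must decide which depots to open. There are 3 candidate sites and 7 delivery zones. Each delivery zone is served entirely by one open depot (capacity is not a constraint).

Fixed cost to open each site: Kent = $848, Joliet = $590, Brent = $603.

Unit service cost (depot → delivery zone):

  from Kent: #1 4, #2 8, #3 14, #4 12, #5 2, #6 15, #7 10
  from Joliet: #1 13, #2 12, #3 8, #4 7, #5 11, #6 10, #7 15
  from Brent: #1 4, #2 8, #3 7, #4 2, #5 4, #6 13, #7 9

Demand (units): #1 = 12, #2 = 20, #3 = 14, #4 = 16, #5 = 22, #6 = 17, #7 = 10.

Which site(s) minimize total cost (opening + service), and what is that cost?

For any fixed open set, each delivery zone goes to its cheapest open site; total = fixed + service.
{Brent}: #1→Brent 4·12=48, #2→Brent 8·20=160, #3→Brent 7·14=98, #4→Brent 2·16=32, #5→Brent 4·22=88, #6→Brent 13·17=221, #7→Brent 9·10=90. Service 737; fixed 603; total 1340.
{Joliet}: #1→Joliet 13·12=156, #2→Joliet 12·20=240, #3→Joliet 8·14=112, #4→Joliet 7·16=112, #5→Joliet 11·22=242, #6→Joliet 10·17=170, #7→Joliet 15·10=150. Service 1182; fixed 590; total 1772.
{Kent}: service 995 + fixed 848 = 1843
{Kent, Joliet, Brent}: service 642 + fixed 2041 = 2683
(All 7 nonempty subsets were checked; Brent only is lowest.)

Open Brent only; minimum total cost 1340.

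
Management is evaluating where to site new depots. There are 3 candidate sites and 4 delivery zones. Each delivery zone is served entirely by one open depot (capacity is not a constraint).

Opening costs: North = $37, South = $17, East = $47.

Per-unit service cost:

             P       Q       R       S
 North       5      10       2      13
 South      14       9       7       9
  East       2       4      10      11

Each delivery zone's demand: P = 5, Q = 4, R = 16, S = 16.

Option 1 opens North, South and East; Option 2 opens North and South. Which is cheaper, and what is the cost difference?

Option 1: {North, South, East}: P→East 2·5=10, Q→East 4·4=16, R→North 2·16=32, S→South 9·16=144. Service 202; fixed 101; total 303.
Option 2: {North, South}: P→North 5·5=25, Q→South 9·4=36, R→North 2·16=32, S→South 9·16=144. Service 237; fixed 54; total 291.
Difference: |303 − 291| = 12.

Option 2 is cheaper by 12.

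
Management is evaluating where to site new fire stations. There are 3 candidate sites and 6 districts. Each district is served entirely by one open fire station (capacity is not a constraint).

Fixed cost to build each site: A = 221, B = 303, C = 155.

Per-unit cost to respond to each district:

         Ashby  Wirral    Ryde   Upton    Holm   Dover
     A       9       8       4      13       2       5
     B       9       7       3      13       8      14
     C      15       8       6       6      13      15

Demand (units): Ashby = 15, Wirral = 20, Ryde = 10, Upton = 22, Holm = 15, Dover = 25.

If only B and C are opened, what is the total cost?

Each district is assigned to its cheapest site among the open ones.
{B, C}: Ashby→B 9·15=135, Wirral→B 7·20=140, Ryde→B 3·10=30, Upton→C 6·22=132, Holm→B 8·15=120, Dover→B 14·25=350. Service 907; fixed 458; total 1365.

Total cost: 1365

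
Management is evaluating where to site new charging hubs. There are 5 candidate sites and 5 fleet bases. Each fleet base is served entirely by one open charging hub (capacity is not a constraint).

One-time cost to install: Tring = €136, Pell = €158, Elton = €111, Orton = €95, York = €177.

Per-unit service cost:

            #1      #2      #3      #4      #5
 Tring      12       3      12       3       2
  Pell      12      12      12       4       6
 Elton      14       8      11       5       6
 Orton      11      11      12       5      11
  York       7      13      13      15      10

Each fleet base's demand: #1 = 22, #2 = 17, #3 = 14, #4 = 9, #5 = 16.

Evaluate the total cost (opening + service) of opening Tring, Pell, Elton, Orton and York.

Each fleet base is assigned to its cheapest site among the open ones.
{Tring, Pell, Elton, Orton, York}: #1→York 7·22=154, #2→Tring 3·17=51, #3→Elton 11·14=154, #4→Tring 3·9=27, #5→Tring 2·16=32. Service 418; fixed 677; total 1095.

Total cost: 1095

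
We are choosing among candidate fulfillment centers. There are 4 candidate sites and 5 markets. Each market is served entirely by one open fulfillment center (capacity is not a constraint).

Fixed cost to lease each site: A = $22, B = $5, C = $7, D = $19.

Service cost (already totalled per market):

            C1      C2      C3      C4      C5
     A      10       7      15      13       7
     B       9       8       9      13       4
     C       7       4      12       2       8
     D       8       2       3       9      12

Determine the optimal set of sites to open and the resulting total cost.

For any fixed open set, each market goes to its cheapest open site; total = fixed + service.
{B, C}: C1→C 7, C2→C 4, C3→B 9, C4→C 2, C5→B 4. Service 26; fixed 12; total 38.
{C}: service 33 + fixed 7 = 40
{B}: service 43 + fixed 5 = 48
{A, B, C, D}: service 18 + fixed 53 = 71
No other subset beats 38.

Open B and C; minimum total cost 38.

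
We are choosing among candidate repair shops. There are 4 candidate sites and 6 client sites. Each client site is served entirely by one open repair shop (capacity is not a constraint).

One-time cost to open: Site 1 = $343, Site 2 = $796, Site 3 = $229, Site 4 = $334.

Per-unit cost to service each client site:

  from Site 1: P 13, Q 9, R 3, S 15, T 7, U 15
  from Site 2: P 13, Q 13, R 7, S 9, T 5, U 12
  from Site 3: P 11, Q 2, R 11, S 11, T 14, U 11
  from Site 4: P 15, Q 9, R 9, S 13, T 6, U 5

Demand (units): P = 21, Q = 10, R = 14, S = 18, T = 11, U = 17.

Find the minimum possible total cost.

Minimum total cost: 1173

For any fixed open set, each client site goes to its cheapest open site; total = fixed + service.
{Site 3}: P→Site 3 11·21=231, Q→Site 3 2·10=20, R→Site 3 11·14=154, S→Site 3 11·18=198, T→Site 3 14·11=154, U→Site 3 11·17=187. Service 944; fixed 229; total 1173.
{Site 4}: service 916 + fixed 334 = 1250
{Site 3, Site 4}: P→Site 3 11·21=231, Q→Site 3 2·10=20, R→Site 4 9·14=126, S→Site 3 11·18=198, T→Site 4 6·11=66, U→Site 4 5·17=85. Service 726; fixed 563; total 1289.
{Site 1, Site 2, Site 3, Site 4}: service 595 + fixed 1702 = 2297
No other subset beats 1173.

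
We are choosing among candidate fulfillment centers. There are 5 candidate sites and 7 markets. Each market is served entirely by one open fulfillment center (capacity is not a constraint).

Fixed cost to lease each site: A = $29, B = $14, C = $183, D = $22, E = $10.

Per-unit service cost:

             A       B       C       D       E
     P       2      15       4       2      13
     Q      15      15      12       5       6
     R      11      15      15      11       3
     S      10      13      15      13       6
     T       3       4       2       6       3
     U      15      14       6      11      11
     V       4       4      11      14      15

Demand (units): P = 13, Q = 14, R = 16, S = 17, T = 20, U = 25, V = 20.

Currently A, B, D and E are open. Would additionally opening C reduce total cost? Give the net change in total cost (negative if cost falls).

Current service cost with {A, B, D, E}: 661.
Adding C: each market re-picks its cheapest; new service cost 516, saving 145.
Extra fixed cost: 183. Net change = 183 − 145 = 38.
(Totals: 736 → 774.)

No — net change +38 (cost rises by 38).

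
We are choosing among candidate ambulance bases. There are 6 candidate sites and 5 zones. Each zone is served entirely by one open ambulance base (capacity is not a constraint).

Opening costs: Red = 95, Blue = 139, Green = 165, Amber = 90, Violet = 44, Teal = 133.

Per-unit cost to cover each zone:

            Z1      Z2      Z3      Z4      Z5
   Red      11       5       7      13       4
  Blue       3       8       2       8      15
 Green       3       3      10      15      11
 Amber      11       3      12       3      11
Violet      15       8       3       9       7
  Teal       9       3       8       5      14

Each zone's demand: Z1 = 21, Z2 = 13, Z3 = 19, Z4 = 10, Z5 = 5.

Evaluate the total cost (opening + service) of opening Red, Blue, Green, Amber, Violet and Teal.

Each zone is assigned to its cheapest site among the open ones.
{Red, Blue, Green, Amber, Violet, Teal}: Z1→Blue 3·21=63, Z2→Green 3·13=39, Z3→Blue 2·19=38, Z4→Amber 3·10=30, Z5→Red 4·5=20. Service 190; fixed 666; total 856.

Total cost: 856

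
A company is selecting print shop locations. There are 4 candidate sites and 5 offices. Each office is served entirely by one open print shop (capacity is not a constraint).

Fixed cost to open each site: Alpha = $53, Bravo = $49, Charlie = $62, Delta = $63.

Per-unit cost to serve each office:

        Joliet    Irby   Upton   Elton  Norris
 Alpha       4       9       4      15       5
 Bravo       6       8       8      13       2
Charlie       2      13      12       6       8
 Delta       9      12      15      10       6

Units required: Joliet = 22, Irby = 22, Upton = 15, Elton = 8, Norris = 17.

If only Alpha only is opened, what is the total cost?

Each office is assigned to its cheapest site among the open ones.
{Alpha}: Joliet→Alpha 4·22=88, Irby→Alpha 9·22=198, Upton→Alpha 4·15=60, Elton→Alpha 15·8=120, Norris→Alpha 5·17=85. Service 551; fixed 53; total 604.

Total cost: 604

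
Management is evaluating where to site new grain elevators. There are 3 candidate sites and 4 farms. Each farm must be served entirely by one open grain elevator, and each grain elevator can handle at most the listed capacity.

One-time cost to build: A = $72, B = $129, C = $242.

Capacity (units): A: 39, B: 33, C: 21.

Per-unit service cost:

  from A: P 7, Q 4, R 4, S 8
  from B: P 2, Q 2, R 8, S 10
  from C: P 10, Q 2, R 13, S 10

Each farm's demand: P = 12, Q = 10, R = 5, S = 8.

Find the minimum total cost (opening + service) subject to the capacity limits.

Minimum total cost: 280

Open {A}: P→A 7·12=84, Q→A 4·10=40, R→A 4·5=20, S→A 8·8=64.
Loads: A carries 35/39. Service 208; fixed 72; total 280.
Next best feasible plan costs 329.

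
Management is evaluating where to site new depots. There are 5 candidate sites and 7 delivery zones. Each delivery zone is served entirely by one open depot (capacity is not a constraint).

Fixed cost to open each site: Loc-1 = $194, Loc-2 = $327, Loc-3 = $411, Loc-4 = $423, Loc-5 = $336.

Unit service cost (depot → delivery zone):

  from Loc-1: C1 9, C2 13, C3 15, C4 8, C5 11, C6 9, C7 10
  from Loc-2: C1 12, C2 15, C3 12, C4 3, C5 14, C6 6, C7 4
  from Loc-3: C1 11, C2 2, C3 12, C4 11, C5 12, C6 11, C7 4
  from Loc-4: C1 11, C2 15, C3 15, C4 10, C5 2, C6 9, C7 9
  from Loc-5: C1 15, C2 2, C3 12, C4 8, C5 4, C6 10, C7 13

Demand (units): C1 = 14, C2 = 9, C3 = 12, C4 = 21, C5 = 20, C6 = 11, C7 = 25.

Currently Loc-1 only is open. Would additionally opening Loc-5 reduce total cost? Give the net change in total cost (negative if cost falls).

Current service cost with {Loc-1}: 1160.
Adding Loc-5: each delivery zone re-picks its cheapest; new service cost 885, saving 275.
Extra fixed cost: 336. Net change = 336 − 275 = 61.
(Totals: 1354 → 1415.)

No — net change +61 (cost rises by 61).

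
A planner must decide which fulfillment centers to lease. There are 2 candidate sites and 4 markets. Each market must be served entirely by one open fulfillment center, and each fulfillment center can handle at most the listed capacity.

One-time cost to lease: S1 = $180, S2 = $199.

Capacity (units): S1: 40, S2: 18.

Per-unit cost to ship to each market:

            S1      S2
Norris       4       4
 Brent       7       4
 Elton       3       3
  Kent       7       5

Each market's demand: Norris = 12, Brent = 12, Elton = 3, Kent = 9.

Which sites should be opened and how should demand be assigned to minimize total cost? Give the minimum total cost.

Open {S1}: Norris→S1 4·12=48, Brent→S1 7·12=84, Elton→S1 3·3=9, Kent→S1 7·9=63.
Loads: S1 carries 36/40. Service 204; fixed 180; total 384.
Next best feasible plan costs 547.

Minimum total cost: 384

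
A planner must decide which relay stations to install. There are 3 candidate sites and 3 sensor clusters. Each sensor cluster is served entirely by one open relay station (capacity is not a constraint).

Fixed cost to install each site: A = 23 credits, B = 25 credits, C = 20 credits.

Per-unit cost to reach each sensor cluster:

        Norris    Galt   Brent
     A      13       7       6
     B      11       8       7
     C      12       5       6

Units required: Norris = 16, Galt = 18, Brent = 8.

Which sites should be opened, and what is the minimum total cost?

Open C only; minimum total cost 350.

For any fixed open set, each sensor cluster goes to its cheapest open site; total = fixed + service.
{C}: Norris→C 12·16=192, Galt→C 5·18=90, Brent→C 6·8=48. Service 330; fixed 20; total 350.
{B, C}: service 314 + fixed 45 = 359
{A, C}: Norris→C 12·16=192, Galt→C 5·18=90, Brent→A 6·8=48. Service 330; fixed 43; total 373.
{A, B, C}: service 314 + fixed 68 = 382
No other subset beats 350.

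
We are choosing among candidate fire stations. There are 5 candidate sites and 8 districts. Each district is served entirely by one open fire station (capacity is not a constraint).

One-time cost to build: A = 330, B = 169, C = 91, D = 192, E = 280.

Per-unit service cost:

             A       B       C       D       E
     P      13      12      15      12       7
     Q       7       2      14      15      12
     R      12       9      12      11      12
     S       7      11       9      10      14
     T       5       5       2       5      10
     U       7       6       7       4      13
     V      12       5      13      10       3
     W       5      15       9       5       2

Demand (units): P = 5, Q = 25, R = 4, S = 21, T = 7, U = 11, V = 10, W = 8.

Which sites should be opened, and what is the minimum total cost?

For any fixed open set, each district goes to its cheapest open site; total = fixed + service.
{B, C}: P→B 12·5=60, Q→B 2·25=50, R→B 9·4=36, S→C 9·21=189, T→C 2·7=14, U→B 6·11=66, V→B 5·10=50, W→C 9·8=72. Service 537; fixed 260; total 797.
{B}: service 648 + fixed 169 = 817
{B, D}: service 525 + fixed 361 = 886
{A, B, C, D, E}: service 372 + fixed 1062 = 1434
No other subset beats 797.

Open B and C; minimum total cost 797.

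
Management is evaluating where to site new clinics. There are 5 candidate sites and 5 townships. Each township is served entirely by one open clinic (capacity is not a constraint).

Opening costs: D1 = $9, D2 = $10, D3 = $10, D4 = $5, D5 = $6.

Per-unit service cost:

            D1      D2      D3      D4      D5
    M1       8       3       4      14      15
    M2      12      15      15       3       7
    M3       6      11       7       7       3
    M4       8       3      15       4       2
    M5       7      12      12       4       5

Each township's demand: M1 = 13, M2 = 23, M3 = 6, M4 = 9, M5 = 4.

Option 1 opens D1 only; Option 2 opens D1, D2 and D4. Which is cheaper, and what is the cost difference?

Option 2 is cheaper by 314.

Option 1: {D1}: M1→D1 8·13=104, M2→D1 12·23=276, M3→D1 6·6=36, M4→D1 8·9=72, M5→D1 7·4=28. Service 516; fixed 9; total 525.
Option 2: {D1, D2, D4}: M1→D2 3·13=39, M2→D4 3·23=69, M3→D1 6·6=36, M4→D2 3·9=27, M5→D4 4·4=16. Service 187; fixed 24; total 211.
Difference: |525 − 211| = 314.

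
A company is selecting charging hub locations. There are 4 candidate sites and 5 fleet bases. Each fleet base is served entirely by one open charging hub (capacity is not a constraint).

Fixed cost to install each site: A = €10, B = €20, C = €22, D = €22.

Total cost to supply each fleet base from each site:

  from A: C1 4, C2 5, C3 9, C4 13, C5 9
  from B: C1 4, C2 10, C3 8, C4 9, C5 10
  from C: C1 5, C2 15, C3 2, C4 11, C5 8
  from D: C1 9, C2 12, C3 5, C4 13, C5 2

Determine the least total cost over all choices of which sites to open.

Minimum total cost: 50

For any fixed open set, each fleet base goes to its cheapest open site; total = fixed + service.
{A}: C1→A 4, C2→A 5, C3→A 9, C4→A 13, C5→A 9. Service 40; fixed 10; total 50.
{A, D}: C1→A 4, C2→A 5, C3→D 5, C4→A 13, C5→D 2. Service 29; fixed 32; total 61.
{B}: C1→B 4, C2→B 10, C3→B 8, C4→B 9, C5→B 10. Service 41; fixed 20; total 61.
{A, B, C, D}: C1→A 4, C2→A 5, C3→C 2, C4→B 9, C5→D 2. Service 22; fixed 74; total 96.
No other subset beats 50.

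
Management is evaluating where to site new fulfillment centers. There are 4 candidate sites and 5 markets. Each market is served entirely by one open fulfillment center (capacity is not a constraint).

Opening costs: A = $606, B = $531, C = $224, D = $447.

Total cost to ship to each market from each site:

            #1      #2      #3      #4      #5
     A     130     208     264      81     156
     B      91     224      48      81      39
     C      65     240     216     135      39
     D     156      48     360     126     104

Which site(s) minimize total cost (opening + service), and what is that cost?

Open C only; minimum total cost 919.

For any fixed open set, each market goes to its cheapest open site; total = fixed + service.
{C}: #1→C 65, #2→C 240, #3→C 216, #4→C 135, #5→C 39. Service 695; fixed 224; total 919.
{B}: service 483 + fixed 531 = 1014
{C, D}: #1→C 65, #2→D 48, #3→C 216, #4→D 126, #5→C 39. Service 494; fixed 671; total 1165.
{A, B, C, D}: #1→C 65, #2→D 48, #3→B 48, #4→A 81, #5→B 39. Service 281; fixed 1808; total 2089.
No other subset beats 919.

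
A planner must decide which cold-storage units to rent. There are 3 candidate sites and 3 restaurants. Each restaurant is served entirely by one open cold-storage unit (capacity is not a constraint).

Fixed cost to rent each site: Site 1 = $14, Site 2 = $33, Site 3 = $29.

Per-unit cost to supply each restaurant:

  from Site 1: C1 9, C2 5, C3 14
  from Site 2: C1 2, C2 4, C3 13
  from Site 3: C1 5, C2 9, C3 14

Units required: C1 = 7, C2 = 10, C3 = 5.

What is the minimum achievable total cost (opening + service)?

Minimum total cost: 152

For any fixed open set, each restaurant goes to its cheapest open site; total = fixed + service.
{Site 2}: C1→Site 2 2·7=14, C2→Site 2 4·10=40, C3→Site 2 13·5=65. Service 119; fixed 33; total 152.
{Site 1, Site 2}: service 119 + fixed 47 = 166
{Site 2, Site 3}: C1→Site 2 2·7=14, C2→Site 2 4·10=40, C3→Site 2 13·5=65. Service 119; fixed 62; total 181.
{Site 1, Site 2, Site 3}: service 119 + fixed 76 = 195
No other subset beats 152.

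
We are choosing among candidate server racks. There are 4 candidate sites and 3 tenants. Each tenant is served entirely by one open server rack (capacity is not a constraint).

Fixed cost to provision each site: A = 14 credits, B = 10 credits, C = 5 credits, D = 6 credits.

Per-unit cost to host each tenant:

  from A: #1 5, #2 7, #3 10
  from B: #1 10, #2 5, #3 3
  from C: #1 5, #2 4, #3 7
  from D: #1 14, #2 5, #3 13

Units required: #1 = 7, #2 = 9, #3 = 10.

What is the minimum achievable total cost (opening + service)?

Minimum total cost: 116

For any fixed open set, each tenant goes to its cheapest open site; total = fixed + service.
{B, C}: #1→C 5·7=35, #2→C 4·9=36, #3→B 3·10=30. Service 101; fixed 15; total 116.
{B, C, D}: #1→C 5·7=35, #2→C 4·9=36, #3→B 3·10=30. Service 101; fixed 21; total 122.
{A, B, C}: service 101 + fixed 29 = 130
{A, B, C, D}: service 101 + fixed 35 = 136
No other subset beats 116.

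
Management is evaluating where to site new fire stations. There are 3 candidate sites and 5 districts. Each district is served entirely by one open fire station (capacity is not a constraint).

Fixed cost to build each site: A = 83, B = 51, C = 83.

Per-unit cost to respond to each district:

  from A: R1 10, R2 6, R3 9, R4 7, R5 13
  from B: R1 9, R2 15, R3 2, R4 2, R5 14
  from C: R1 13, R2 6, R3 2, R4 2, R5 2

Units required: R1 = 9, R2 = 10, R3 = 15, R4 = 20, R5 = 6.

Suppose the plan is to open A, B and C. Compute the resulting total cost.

Each district is assigned to its cheapest site among the open ones.
{A, B, C}: R1→B 9·9=81, R2→A 6·10=60, R3→B 2·15=30, R4→B 2·20=40, R5→C 2·6=12. Service 223; fixed 217; total 440.

Total cost: 440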